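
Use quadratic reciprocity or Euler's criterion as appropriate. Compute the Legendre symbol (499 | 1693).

Reciprocity: 499 ≡ 3 and 1693 ≡ 1 (mod 4), so (499/1693) = +(1693/499).
Reduce top mod 499: now compute (196/499).
Pull out 2^2: since 499 ≡ 3 (mod 8), (2/499) = -1, so (2/499)^2 = +1.
Reciprocity: 49 ≡ 1 and 499 ≡ 3 (mod 4), so (49/499) = +(499/49).
Reduce top mod 49: now compute (9/49).
Reciprocity: 9 ≡ 1 and 49 ≡ 1 (mod 4), so (9/49) = +(49/9).
Reduce top mod 9: now compute (4/9).
Pull out 2^2: since 9 ≡ 1 (mod 8), (2/9) = +1, so (2/9)^2 = +1.
Reached (1/9) = 1. Collecting the sign flips along the way, the symbol is +1.

1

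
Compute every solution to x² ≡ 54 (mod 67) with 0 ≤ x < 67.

11, 56

Since 67 ≡ 3 (mod 4), a square root of 54 is 54^((67+1)/4) = 54^17 mod 67.
Repeated squaring: 54^2≡35, 54^4≡19, 54^8≡26, 54^16≡6 (mod 67).
54^17 = 54^(16+1) ≡ 56 (mod 67).
Check: 56² = 3136 ≡ 54 (mod 67). The two roots are 11 and 56.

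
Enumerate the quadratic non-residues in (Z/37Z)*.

2 5 6 8 13 14 15 17 18 19 20 22 23 24 29 31 32 35

Square k = 1,…,18 (k and 37−k give the same square):
1²=1, 2²=4, 3²=9, 4²=16, 5²=25, 6²=36, 7²≡12, 8²≡27, 9²≡7, 10²≡26, 11²≡10, 12²≡33, 13²≡21, 14²≡11, 15²≡3, 16²≡34, 17²≡30, 18²≡28 (mod 37).
The residues are {1, 3, 4, 7, 9, 10, 11, 12, 16, 21, 25, 26, 27, 28, 30, 33, 34, 36}; the non-residues are the remaining 18 nonzero classes.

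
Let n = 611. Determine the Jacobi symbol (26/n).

Pull out 2: since 611 ≡ 3 (mod 8), (2/611) = -1.
Reciprocity: 13 ≡ 1 and 611 ≡ 3 (mod 4), so (13/611) = +(611/13).
Reduce top mod 13: now compute (0/13).
Top reduces to 0: gcd > 1, so the symbol is 0.

0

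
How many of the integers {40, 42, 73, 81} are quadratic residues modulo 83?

(40/83) = +1 → QR.
(42/83) = -1 → non-residue.
(73/83) = -1 → non-residue.
(81/83) = +1 → QR.
Total quadratic residues among the 4: 2.

2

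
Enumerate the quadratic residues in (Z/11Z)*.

Square k = 1,…,5 (k and 11−k give the same square):
1²=1, 2²=4, 3²=9, 4²≡5, 5²≡3 (mod 11).
So the quadratic residues mod 11 are {1, 3, 4, 5, 9}.

1,3,4,5,9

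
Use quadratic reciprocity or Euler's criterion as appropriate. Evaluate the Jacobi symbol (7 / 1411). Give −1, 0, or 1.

-1

Reciprocity: 7 ≡ 3 and 1411 ≡ 3 (mod 4), so (7/1411) = −(1411/7).
Reduce top mod 7: now compute (4/7).
Pull out 2^2: since 7 ≡ 7 (mod 8), (2/7) = +1, so (2/7)^2 = +1.
Reached (1/7) = 1. Collecting the sign flips along the way, the symbol is -1.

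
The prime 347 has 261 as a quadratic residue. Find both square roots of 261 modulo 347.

Since 347 ≡ 3 (mod 4), a square root of 261 is 261^((347+1)/4) = 261^87 mod 347.
Repeated squaring: 261^2≡109, 261^4≡83, 261^8≡296, 261^16≡172, 261^32≡89, 261^64≡287 (mod 347).
261^87 = 261^(64+16+4+2+1) ≡ 126 (mod 347).
Check: 126² = 15876 ≡ 261 (mod 347). The two roots are 126 and 221.

126, 221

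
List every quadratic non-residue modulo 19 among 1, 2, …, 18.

2, 3, 8, 10, 12, 13, 14, 15, 18

Square k = 1,…,9 (k and 19−k give the same square):
1²=1, 2²=4, 3²=9, 4²=16, 5²≡6, 6²≡17, 7²≡11, 8²≡7, 9²≡5 (mod 19).
The residues are {1, 4, 5, 6, 7, 9, 11, 16, 17}; the non-residues are the remaining 9 nonzero classes.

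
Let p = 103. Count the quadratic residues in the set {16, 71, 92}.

(16/103) = +1 → QR.
(71/103) = -1 → non-residue.
(92/103) = +1 → QR.
Total quadratic residues among the 3: 2.

2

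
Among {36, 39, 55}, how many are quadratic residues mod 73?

2

(36/73) = +1 → QR.
(39/73) = -1 → non-residue.
(55/73) = +1 → QR.
Total quadratic residues among the 3: 2.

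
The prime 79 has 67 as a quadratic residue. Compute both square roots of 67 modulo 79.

15, 64

Since 79 ≡ 3 (mod 4), a square root of 67 is 67^((79+1)/4) = 67^20 mod 79.
Repeated squaring: 67^2≡65, 67^4≡38, 67^8≡22, 67^16≡10 (mod 79).
67^20 = 67^(16+4) ≡ 64 (mod 79).
Check: 64² = 4096 ≡ 67 (mod 79). The two roots are 15 and 64.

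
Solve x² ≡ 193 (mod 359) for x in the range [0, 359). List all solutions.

158, 201

Since 359 ≡ 3 (mod 4), a square root of 193 is 193^((359+1)/4) = 193^90 mod 359.
Repeated squaring: 193^2≡272, 193^4≡30, 193^8≡182, 193^16≡96, 193^32≡241, 193^64≡282 (mod 359).
193^90 = 193^(64+16+8+2) ≡ 158 (mod 359).
Check: 158² = 24964 ≡ 193 (mod 359). The two roots are 158 and 201.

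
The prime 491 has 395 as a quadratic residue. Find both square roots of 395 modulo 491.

229, 262

Since 491 ≡ 3 (mod 4), a square root of 395 is 395^((491+1)/4) = 395^123 mod 491.
Repeated squaring: 395^2≡378, 395^4≡3, 395^8≡9, 395^16≡81, 395^32≡178, 395^64≡260 (mod 491).
395^123 = 395^(64+32+16+8+2+1) ≡ 229 (mod 491).
Check: 229² = 52441 ≡ 395 (mod 491). The two roots are 229 and 262.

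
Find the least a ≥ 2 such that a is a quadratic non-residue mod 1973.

2

(2/1973) = −1, so 2 is the smallest positive non-residue mod 1973.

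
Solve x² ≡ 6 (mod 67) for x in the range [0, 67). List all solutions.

Since 67 ≡ 3 (mod 4), a square root of 6 is 6^((67+1)/4) = 6^17 mod 67.
Repeated squaring: 6^2≡36, 6^4≡23, 6^8≡60, 6^16≡49 (mod 67).
6^17 = 6^(16+1) ≡ 26 (mod 67).
Check: 26² = 676 ≡ 6 (mod 67). The two roots are 26 and 41.

26, 41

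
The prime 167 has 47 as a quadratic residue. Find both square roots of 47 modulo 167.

Since 167 ≡ 3 (mod 4), a square root of 47 is 47^((167+1)/4) = 47^42 mod 167.
Repeated squaring: 47^2≡38, 47^4≡108, 47^8≡141, 47^16≡8, 47^32≡64 (mod 167).
47^42 = 47^(32+8+2) ≡ 61 (mod 167).
Check: 61² = 3721 ≡ 47 (mod 167). The two roots are 61 and 106.

61, 106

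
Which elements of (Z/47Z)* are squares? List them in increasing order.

1,2,3,4,6,7,8,9,12,14,16,17,18,21,24,25,27,28,32,34,36,37,42

Square k = 1,…,23 (k and 47−k give the same square):
1²=1, 2²=4, 3²=9, 4²=16, 5²=25, 6²=36, 7²≡2, 8²≡17, 9²≡34, 10²≡6, 11²≡27, 12²≡3, 13²≡28, 14²≡8, 15²≡37, 16²≡21, 17²≡7, 18²≡42, 19²≡32, 20²≡24, 21²≡18, 22²≡14, 23²≡12 (mod 47).
So the quadratic residues mod 47 are {1, 2, 3, 4, 6, 7, 8, 9, 12, 14, 16, 17, 18, 21, 24, 25, 27, 28, 32, 34, 36, 37, 42}.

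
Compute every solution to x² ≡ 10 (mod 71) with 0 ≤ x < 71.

9, 62

Since 71 ≡ 3 (mod 4), a square root of 10 is 10^((71+1)/4) = 10^18 mod 71.
Repeated squaring: 10^2≡29, 10^4≡60, 10^8≡50, 10^16≡15 (mod 71).
10^18 = 10^(16+2) ≡ 9 (mod 71).
Check: 9² = 81 ≡ 10 (mod 71). The two roots are 9 and 62.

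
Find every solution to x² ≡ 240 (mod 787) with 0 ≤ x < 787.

51, 736

Since 787 ≡ 3 (mod 4), a square root of 240 is 240^((787+1)/4) = 240^197 mod 787.
Repeated squaring: 240^2≡149, 240^4≡165, 240^8≡467, 240^16≡90, 240^32≡230, 240^64≡171, 240^128≡122 (mod 787).
240^197 = 240^(128+64+4+1) ≡ 51 (mod 787).
Check: 51² = 2601 ≡ 240 (mod 787). The two roots are 51 and 736.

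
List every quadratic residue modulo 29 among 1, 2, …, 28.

1,4,5,6,7,9,13,16,20,22,23,24,25,28

Square k = 1,…,14 (k and 29−k give the same square):
1²=1, 2²=4, 3²=9, 4²=16, 5²=25, 6²≡7, 7²≡20, 8²≡6, 9²≡23, 10²≡13, 11²≡5, 12²≡28, 13²≡24, 14²≡22 (mod 29).
So the quadratic residues mod 29 are {1, 4, 5, 6, 7, 9, 13, 16, 20, 22, 23, 24, 25, 28}.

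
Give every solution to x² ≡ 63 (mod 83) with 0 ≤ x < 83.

Since 83 ≡ 3 (mod 4), a square root of 63 is 63^((83+1)/4) = 63^21 mod 83.
Repeated squaring: 63^2≡68, 63^4≡59, 63^8≡78, 63^16≡25 (mod 83).
63^21 = 63^(16+4+1) ≡ 48 (mod 83).
Check: 48² = 2304 ≡ 63 (mod 83). The two roots are 35 and 48.

35, 48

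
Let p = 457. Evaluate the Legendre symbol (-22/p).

-1

Euler's criterion: (-22/457) ≡ 435^228 (mod 457).
435^2 ≡ 27 (mod 457)
435^4 ≡ 272 (mod 457)
435^8 ≡ 407 (mod 457)
435^16 ≡ 215 (mod 457)
435^32 ≡ 68 (mod 457)
435^64 ≡ 54 (mod 457)
435^128 ≡ 174 (mod 457)
435^228 = 435^(128+64+32+4) ≡ 456 (mod 457).
Result is 456 ≡ −1, so (-22/457) = −1.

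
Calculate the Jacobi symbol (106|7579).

Pull out 2: since 7579 ≡ 3 (mod 8), (2/7579) = -1.
Reciprocity: 53 ≡ 1 and 7579 ≡ 3 (mod 4), so (53/7579) = +(7579/53).
Reduce top mod 53: now compute (0/53).
Top reduces to 0: gcd > 1, so the symbol is 0.

0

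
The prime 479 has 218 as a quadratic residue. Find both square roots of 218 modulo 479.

Since 479 ≡ 3 (mod 4), a square root of 218 is 218^((479+1)/4) = 218^120 mod 479.
Repeated squaring: 218^2≡103, 218^4≡71, 218^8≡251, 218^16≡252, 218^32≡276, 218^64≡15 (mod 479).
218^120 = 218^(64+32+16+8) ≡ 207 (mod 479).
Check: 207² = 42849 ≡ 218 (mod 479). The two roots are 207 and 272.

207, 272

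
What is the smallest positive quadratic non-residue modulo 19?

(2/19) = −1, so 2 is the smallest positive non-residue mod 19.

2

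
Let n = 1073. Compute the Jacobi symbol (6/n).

-1

Pull out 2: since 1073 ≡ 1 (mod 8), (2/1073) = +1.
Reciprocity: 3 ≡ 3 and 1073 ≡ 1 (mod 4), so (3/1073) = +(1073/3).
Reduce top mod 3: now compute (2/3).
Pull out 2: since 3 ≡ 3 (mod 8), (2/3) = -1.
Reached (1/3) = 1. Collecting the sign flips along the way, the symbol is -1.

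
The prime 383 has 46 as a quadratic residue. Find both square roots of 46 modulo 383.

Since 383 ≡ 3 (mod 4), a square root of 46 is 46^((383+1)/4) = 46^96 mod 383.
Repeated squaring: 46^2≡201, 46^4≡186, 46^8≡126, 46^16≡173, 46^32≡55, 46^64≡344 (mod 383).
46^96 = 46^(64+32) ≡ 153 (mod 383).
Check: 153² = 23409 ≡ 46 (mod 383). The two roots are 153 and 230.

153, 230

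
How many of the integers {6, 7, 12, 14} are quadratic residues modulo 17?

(6/17) = -1 → non-residue.
(7/17) = -1 → non-residue.
(12/17) = -1 → non-residue.
(14/17) = -1 → non-residue.
Total quadratic residues among the 4: 0.

0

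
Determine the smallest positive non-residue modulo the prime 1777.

(2/1777) = +1, so 2 is a residue.
(3/1777) = +1, so 3 is a residue.
(4/1777) = +1, so 4 is a residue.
(5/1777) = −1, so 5 is the smallest positive non-residue mod 1777.

5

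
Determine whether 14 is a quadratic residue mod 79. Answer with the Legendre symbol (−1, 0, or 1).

Euler's criterion: (14/79) ≡ 14^39 (mod 79).
14^2 ≡ 38 (mod 79)
14^4 ≡ 22 (mod 79)
14^8 ≡ 10 (mod 79)
14^16 ≡ 21 (mod 79)
14^32 ≡ 46 (mod 79)
14^39 = 14^(32+4+2+1) ≡ 78 (mod 79).
Result is 78 ≡ −1, so (14/79) = −1.

-1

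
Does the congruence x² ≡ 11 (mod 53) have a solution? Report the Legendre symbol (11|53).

1

Reciprocity: 11 ≡ 3 and 53 ≡ 1 (mod 4), so (11/53) = +(53/11).
Reduce top mod 11: now compute (9/11).
Reciprocity: 9 ≡ 1 and 11 ≡ 3 (mod 4), so (9/11) = +(11/9).
Reduce top mod 9: now compute (2/9).
Pull out 2: since 9 ≡ 1 (mod 8), (2/9) = +1.
Reached (1/9) = 1. Collecting the sign flips along the way, the symbol is +1.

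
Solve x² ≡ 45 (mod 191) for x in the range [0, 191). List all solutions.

Since 191 ≡ 3 (mod 4), a square root of 45 is 45^((191+1)/4) = 45^48 mod 191.
Repeated squaring: 45^2≡115, 45^4≡46, 45^8≡15, 45^16≡34, 45^32≡10 (mod 191).
45^48 = 45^(32+16) ≡ 149 (mod 191).
Check: 149² = 22201 ≡ 45 (mod 191). The two roots are 42 and 149.

42, 149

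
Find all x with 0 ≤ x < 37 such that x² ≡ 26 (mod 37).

10, 27

37 ≡ 1 (mod 4), so we find a root by search.
Trying successive values, 10² = 100 ≡ 26 (mod 37). The other root is 37 − 10 = 27.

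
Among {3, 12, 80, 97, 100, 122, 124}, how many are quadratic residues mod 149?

(3/149) = -1 → non-residue.
(12/149) = -1 → non-residue.
(80/149) = +1 → QR.
(97/149) = -1 → non-residue.
(100/149) = +1 → QR.
(122/149) = -1 → non-residue.
(124/149) = +1 → QR.
Total quadratic residues among the 7: 3.

3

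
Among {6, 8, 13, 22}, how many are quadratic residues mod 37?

(6/37) = -1 → non-residue.
(8/37) = -1 → non-residue.
(13/37) = -1 → non-residue.
(22/37) = -1 → non-residue.
Total quadratic residues among the 4: 0.

0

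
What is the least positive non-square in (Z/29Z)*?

(2/29) = −1, so 2 is the smallest positive non-residue mod 29.

2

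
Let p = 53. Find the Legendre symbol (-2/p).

-1

First reduce: -2 ≡ 51 (mod 53).
Reciprocity: 51 ≡ 3 and 53 ≡ 1 (mod 4), so (51/53) = +(53/51).
Reduce top mod 51: now compute (2/51).
Pull out 2: since 51 ≡ 3 (mod 8), (2/51) = -1.
Reached (1/51) = 1. Collecting the sign flips along the way, the symbol is -1.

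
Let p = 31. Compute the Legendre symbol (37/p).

First reduce: 37 ≡ 6 (mod 31).
Pull out 2: since 31 ≡ 7 (mod 8), (2/31) = +1.
Reciprocity: 3 ≡ 3 and 31 ≡ 3 (mod 4), so (3/31) = −(31/3).
Reduce top mod 3: now compute (1/3).
Reached (1/3) = 1. Collecting the sign flips along the way, the symbol is -1.

-1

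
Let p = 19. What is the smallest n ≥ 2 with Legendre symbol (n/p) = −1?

2

(2/19) = −1, so 2 is the smallest positive non-residue mod 19.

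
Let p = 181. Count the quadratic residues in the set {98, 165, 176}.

(98/181) = -1 → non-residue.
(165/181) = +1 → QR.
(176/181) = +1 → QR.
Total quadratic residues among the 3: 2.

2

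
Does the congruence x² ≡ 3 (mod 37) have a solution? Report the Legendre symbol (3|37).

1

Euler's criterion: (3/37) ≡ 3^18 (mod 37).
3^2 ≡ 9 (mod 37)
3^4 ≡ 7 (mod 37)
3^8 ≡ 12 (mod 37)
3^16 ≡ 33 (mod 37)
3^18 = 3^(16+2) ≡ 1 (mod 37).
Result is 1, so (3/37) = 1.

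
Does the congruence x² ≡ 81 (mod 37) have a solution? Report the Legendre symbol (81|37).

1

Euler's criterion: (81/37) ≡ 7^18 (mod 37).
7^2 ≡ 12 (mod 37)
7^4 ≡ 33 (mod 37)
7^8 ≡ 16 (mod 37)
7^16 ≡ 34 (mod 37)
7^18 = 7^(16+2) ≡ 1 (mod 37).
Result is 1, so (81/37) = 1.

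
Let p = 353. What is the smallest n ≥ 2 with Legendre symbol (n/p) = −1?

(2/353) = +1, so 2 is a residue.
(3/353) = −1, so 3 is the smallest positive non-residue mod 353.

3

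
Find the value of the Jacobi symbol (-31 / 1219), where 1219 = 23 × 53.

1

First reduce: -31 ≡ 1188 (mod 1219).
Pull out 2^2: since 1219 ≡ 3 (mod 8), (2/1219) = -1, so (2/1219)^2 = +1.
Reciprocity: 297 ≡ 1 and 1219 ≡ 3 (mod 4), so (297/1219) = +(1219/297).
Reduce top mod 297: now compute (31/297).
Reciprocity: 31 ≡ 3 and 297 ≡ 1 (mod 4), so (31/297) = +(297/31).
Reduce top mod 31: now compute (18/31).
Pull out 2: since 31 ≡ 7 (mod 8), (2/31) = +1.
Reciprocity: 9 ≡ 1 and 31 ≡ 3 (mod 4), so (9/31) = +(31/9).
Reduce top mod 9: now compute (4/9).
Pull out 2^2: since 9 ≡ 1 (mod 8), (2/9) = +1, so (2/9)^2 = +1.
Reached (1/9) = 1. Collecting the sign flips along the way, the symbol is +1.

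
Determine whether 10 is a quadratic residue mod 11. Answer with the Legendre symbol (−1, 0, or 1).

-1

Pull out 2: since 11 ≡ 3 (mod 8), (2/11) = -1.
Reciprocity: 5 ≡ 1 and 11 ≡ 3 (mod 4), so (5/11) = +(11/5).
Reduce top mod 5: now compute (1/5).
Reached (1/5) = 1. Collecting the sign flips along the way, the symbol is -1.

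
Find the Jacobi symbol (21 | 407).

Reciprocity: 21 ≡ 1 and 407 ≡ 3 (mod 4), so (21/407) = +(407/21).
Reduce top mod 21: now compute (8/21).
Pull out 2^3: since 21 ≡ 5 (mod 8), (2/21) = -1, so (2/21)^3 = -1.
Reached (1/21) = 1. Collecting the sign flips along the way, the symbol is -1.

-1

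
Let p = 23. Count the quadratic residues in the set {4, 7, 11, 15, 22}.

1

(4/23) = +1 → QR.
(7/23) = -1 → non-residue.
(11/23) = -1 → non-residue.
(15/23) = -1 → non-residue.
(22/23) = -1 → non-residue.
Total quadratic residues among the 5: 1.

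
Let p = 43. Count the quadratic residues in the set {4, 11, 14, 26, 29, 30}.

(4/43) = +1 → QR.
(11/43) = +1 → QR.
(14/43) = +1 → QR.
(26/43) = -1 → non-residue.
(29/43) = -1 → non-residue.
(30/43) = -1 → non-residue.
Total quadratic residues among the 6: 3.

3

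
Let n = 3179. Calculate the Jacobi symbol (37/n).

Reciprocity: 37 ≡ 1 and 3179 ≡ 3 (mod 4), so (37/3179) = +(3179/37).
Reduce top mod 37: now compute (34/37).
Pull out 2: since 37 ≡ 5 (mod 8), (2/37) = -1.
Reciprocity: 17 ≡ 1 and 37 ≡ 1 (mod 4), so (17/37) = +(37/17).
Reduce top mod 17: now compute (3/17).
Reciprocity: 3 ≡ 3 and 17 ≡ 1 (mod 4), so (3/17) = +(17/3).
Reduce top mod 3: now compute (2/3).
Pull out 2: since 3 ≡ 3 (mod 8), (2/3) = -1.
Reached (1/3) = 1. Collecting the sign flips along the way, the symbol is +1.

1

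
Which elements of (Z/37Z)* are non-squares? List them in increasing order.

Square k = 1,…,18 (k and 37−k give the same square):
1²=1, 2²=4, 3²=9, 4²=16, 5²=25, 6²=36, 7²≡12, 8²≡27, 9²≡7, 10²≡26, 11²≡10, 12²≡33, 13²≡21, 14²≡11, 15²≡3, 16²≡34, 17²≡30, 18²≡28 (mod 37).
The residues are {1, 3, 4, 7, 9, 10, 11, 12, 16, 21, 25, 26, 27, 28, 30, 33, 34, 36}; the non-residues are the remaining 18 nonzero classes.

2,5,6,8,13,14,15,17,18,19,20,22,23,24,29,31,32,35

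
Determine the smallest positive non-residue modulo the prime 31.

(2/31) = +1, so 2 is a residue.
(3/31) = −1, so 3 is the smallest positive non-residue mod 31.

3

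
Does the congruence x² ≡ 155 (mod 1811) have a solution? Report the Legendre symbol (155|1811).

Reciprocity: 155 ≡ 3 and 1811 ≡ 3 (mod 4), so (155/1811) = −(1811/155).
Reduce top mod 155: now compute (106/155).
Pull out 2: since 155 ≡ 3 (mod 8), (2/155) = -1.
Reciprocity: 53 ≡ 1 and 155 ≡ 3 (mod 4), so (53/155) = +(155/53).
Reduce top mod 53: now compute (49/53).
Reciprocity: 49 ≡ 1 and 53 ≡ 1 (mod 4), so (49/53) = +(53/49).
Reduce top mod 49: now compute (4/49).
Pull out 2^2: since 49 ≡ 1 (mod 8), (2/49) = +1, so (2/49)^2 = +1.
Reached (1/49) = 1. Collecting the sign flips along the way, the symbol is +1.

1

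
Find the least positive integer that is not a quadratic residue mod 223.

(2/223) = +1, so 2 is a residue.
(3/223) = −1, so 3 is the smallest positive non-residue mod 223.

3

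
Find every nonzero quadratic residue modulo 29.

1, 4, 5, 6, 7, 9, 13, 16, 20, 22, 23, 24, 25, 28

Square k = 1,…,14 (k and 29−k give the same square):
1²=1, 2²=4, 3²=9, 4²=16, 5²=25, 6²≡7, 7²≡20, 8²≡6, 9²≡23, 10²≡13, 11²≡5, 12²≡28, 13²≡24, 14²≡22 (mod 29).
So the quadratic residues mod 29 are {1, 4, 5, 6, 7, 9, 13, 16, 20, 22, 23, 24, 25, 28}.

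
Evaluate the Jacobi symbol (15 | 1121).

Reciprocity: 15 ≡ 3 and 1121 ≡ 1 (mod 4), so (15/1121) = +(1121/15).
Reduce top mod 15: now compute (11/15).
Reciprocity: 11 ≡ 3 and 15 ≡ 3 (mod 4), so (11/15) = −(15/11).
Reduce top mod 11: now compute (4/11).
Pull out 2^2: since 11 ≡ 3 (mod 8), (2/11) = -1, so (2/11)^2 = +1.
Reached (1/11) = 1. Collecting the sign flips along the way, the symbol is -1.

-1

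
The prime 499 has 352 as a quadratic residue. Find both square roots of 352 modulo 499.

Since 499 ≡ 3 (mod 4), a square root of 352 is 352^((499+1)/4) = 352^125 mod 499.
Repeated squaring: 352^2≡152, 352^4≡150, 352^8≡45, 352^16≡29, 352^32≡342, 352^64≡198 (mod 499).
352^125 = 352^(64+32+16+8+4+1) ≡ 43 (mod 499).
Check: 43² = 1849 ≡ 352 (mod 499). The two roots are 43 and 456.

43, 456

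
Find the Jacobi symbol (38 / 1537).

Pull out 2: since 1537 ≡ 1 (mod 8), (2/1537) = +1.
Reciprocity: 19 ≡ 3 and 1537 ≡ 1 (mod 4), so (19/1537) = +(1537/19).
Reduce top mod 19: now compute (17/19).
Reciprocity: 17 ≡ 1 and 19 ≡ 3 (mod 4), so (17/19) = +(19/17).
Reduce top mod 17: now compute (2/17).
Pull out 2: since 17 ≡ 1 (mod 8), (2/17) = +1.
Reached (1/17) = 1. Collecting the sign flips along the way, the symbol is +1.

1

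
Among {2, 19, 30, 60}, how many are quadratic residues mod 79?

(2/79) = +1 → QR.
(19/79) = +1 → QR.
(30/79) = -1 → non-residue.
(60/79) = -1 → non-residue.
Total quadratic residues among the 4: 2.

2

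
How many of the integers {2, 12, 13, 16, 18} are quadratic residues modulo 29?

2

(2/29) = -1 → non-residue.
(12/29) = -1 → non-residue.
(13/29) = +1 → QR.
(16/29) = +1 → QR.
(18/29) = -1 → non-residue.
Total quadratic residues among the 5: 2.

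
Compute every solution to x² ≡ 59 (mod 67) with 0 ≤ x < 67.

Since 67 ≡ 3 (mod 4), a square root of 59 is 59^((67+1)/4) = 59^17 mod 67.
Repeated squaring: 59^2≡64, 59^4≡9, 59^8≡14, 59^16≡62 (mod 67).
59^17 = 59^(16+1) ≡ 40 (mod 67).
Check: 40² = 1600 ≡ 59 (mod 67). The two roots are 27 and 40.

27, 40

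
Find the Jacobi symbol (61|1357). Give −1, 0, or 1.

Reciprocity: 61 ≡ 1 and 1357 ≡ 1 (mod 4), so (61/1357) = +(1357/61).
Reduce top mod 61: now compute (15/61).
Reciprocity: 15 ≡ 3 and 61 ≡ 1 (mod 4), so (15/61) = +(61/15).
Reduce top mod 15: now compute (1/15).
Reached (1/15) = 1. Collecting the sign flips along the way, the symbol is +1.

1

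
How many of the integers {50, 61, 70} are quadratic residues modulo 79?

1

(50/79) = +1 → QR.
(61/79) = -1 → non-residue.
(70/79) = -1 → non-residue.
Total quadratic residues among the 3: 1.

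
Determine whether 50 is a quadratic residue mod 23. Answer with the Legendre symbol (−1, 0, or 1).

Euler's criterion: (50/23) ≡ 4^11 (mod 23).
4^2 ≡ 16 (mod 23)
4^4 ≡ 3 (mod 23)
4^8 ≡ 9 (mod 23)
4^11 = 4^(8+2+1) ≡ 1 (mod 23).
Result is 1, so (50/23) = 1.

1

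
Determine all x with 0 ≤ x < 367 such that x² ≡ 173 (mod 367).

104, 263

Since 367 ≡ 3 (mod 4), a square root of 173 is 173^((367+1)/4) = 173^92 mod 367.
Repeated squaring: 173^2≡202, 173^4≡67, 173^8≡85, 173^16≡252, 173^32≡13, 173^64≡169 (mod 367).
173^92 = 173^(64+16+8+4) ≡ 104 (mod 367).
Check: 104² = 10816 ≡ 173 (mod 367). The two roots are 104 and 263.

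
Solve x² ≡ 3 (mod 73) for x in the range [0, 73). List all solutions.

73 ≡ 1 (mod 4), so we find a root by search.
Trying successive values, 21² = 441 ≡ 3 (mod 73). The other root is 73 − 21 = 52.

21, 52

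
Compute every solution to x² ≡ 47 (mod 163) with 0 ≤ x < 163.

79, 84

Since 163 ≡ 3 (mod 4), a square root of 47 is 47^((163+1)/4) = 47^41 mod 163.
Repeated squaring: 47^2≡90, 47^4≡113, 47^8≡55, 47^16≡91, 47^32≡131 (mod 163).
47^41 = 47^(32+8+1) ≡ 84 (mod 163).
Check: 84² = 7056 ≡ 47 (mod 163). The two roots are 79 and 84.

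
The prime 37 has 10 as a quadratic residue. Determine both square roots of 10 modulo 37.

37 ≡ 1 (mod 4), so we find a root by search.
Trying successive values, 11² = 121 ≡ 10 (mod 37). The other root is 37 − 11 = 26.

11, 26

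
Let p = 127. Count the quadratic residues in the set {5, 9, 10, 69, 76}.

(5/127) = -1 → non-residue.
(9/127) = +1 → QR.
(10/127) = -1 → non-residue.
(69/127) = +1 → QR.
(76/127) = +1 → QR.
Total quadratic residues among the 5: 3.

3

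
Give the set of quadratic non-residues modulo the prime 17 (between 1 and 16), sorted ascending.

3,5,6,7,10,11,12,14

Square k = 1,…,8 (k and 17−k give the same square):
1²=1, 2²=4, 3²=9, 4²=16, 5²≡8, 6²≡2, 7²≡15, 8²≡13 (mod 17).
The residues are {1, 2, 4, 8, 9, 13, 15, 16}; the non-residues are the remaining 8 nonzero classes.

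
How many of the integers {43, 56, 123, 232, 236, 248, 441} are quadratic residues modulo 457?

3

(43/457) = -1 → non-residue.
(56/457) = +1 → QR.
(123/457) = -1 → non-residue.
(232/457) = +1 → QR.
(236/457) = -1 → non-residue.
(248/457) = -1 → non-residue.
(441/457) = +1 → QR.
Total quadratic residues among the 7: 3.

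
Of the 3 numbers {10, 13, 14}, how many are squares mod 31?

(10/31) = +1 → QR.
(13/31) = -1 → non-residue.
(14/31) = +1 → QR.
Total quadratic residues among the 3: 2.

2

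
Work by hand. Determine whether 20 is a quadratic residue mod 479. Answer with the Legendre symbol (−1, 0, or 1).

Euler's criterion: (20/479) ≡ 20^239 (mod 479).
20^2 ≡ 400 (mod 479)
20^4 ≡ 14 (mod 479)
20^8 ≡ 196 (mod 479)
20^16 ≡ 96 (mod 479)
20^32 ≡ 115 (mod 479)
20^64 ≡ 292 (mod 479)
20^128 ≡ 2 (mod 479)
20^239 = 20^(128+64+32+8+4+2+1) ≡ 1 (mod 479).
Result is 1, so (20/479) = 1.

1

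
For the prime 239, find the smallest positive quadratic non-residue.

(2/239) = +1, so 2 is a residue.
(3/239) = +1, so 3 is a residue.
(4/239) = +1, so 4 is a residue.
(5/239) = +1, so 5 is a residue.
(6/239) = +1, so 6 is a residue.
(7/239) = −1, so 7 is the smallest positive non-residue mod 239.

7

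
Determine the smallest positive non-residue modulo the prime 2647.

3

(2/2647) = +1, so 2 is a residue.
(3/2647) = −1, so 3 is the smallest positive non-residue mod 2647.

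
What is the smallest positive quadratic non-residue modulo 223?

3

(2/223) = +1, so 2 is a residue.
(3/223) = −1, so 3 is the smallest positive non-residue mod 223.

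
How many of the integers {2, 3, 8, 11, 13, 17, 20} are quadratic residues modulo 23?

(2/23) = +1 → QR.
(3/23) = +1 → QR.
(8/23) = +1 → QR.
(11/23) = -1 → non-residue.
(13/23) = +1 → QR.
(17/23) = -1 → non-residue.
(20/23) = -1 → non-residue.
Total quadratic residues among the 7: 4.

4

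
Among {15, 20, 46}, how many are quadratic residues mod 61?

(15/61) = +1 → QR.
(20/61) = +1 → QR.
(46/61) = +1 → QR.
Total quadratic residues among the 3: 3.

3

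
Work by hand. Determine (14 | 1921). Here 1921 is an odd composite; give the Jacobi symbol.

Pull out 2: since 1921 ≡ 1 (mod 8), (2/1921) = +1.
Reciprocity: 7 ≡ 3 and 1921 ≡ 1 (mod 4), so (7/1921) = +(1921/7).
Reduce top mod 7: now compute (3/7).
Reciprocity: 3 ≡ 3 and 7 ≡ 3 (mod 4), so (3/7) = −(7/3).
Reduce top mod 3: now compute (1/3).
Reached (1/3) = 1. Collecting the sign flips along the way, the symbol is -1.

-1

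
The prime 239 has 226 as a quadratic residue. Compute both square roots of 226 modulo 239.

86, 153

Since 239 ≡ 3 (mod 4), a square root of 226 is 226^((239+1)/4) = 226^60 mod 239.
Repeated squaring: 226^2≡169, 226^4≡120, 226^8≡60, 226^16≡15, 226^32≡225 (mod 239).
226^60 = 226^(32+16+8+4) ≡ 153 (mod 239).
Check: 153² = 23409 ≡ 226 (mod 239). The two roots are 86 and 153.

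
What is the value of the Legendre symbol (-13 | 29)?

First reduce: -13 ≡ 16 (mod 29).
Pull out 2^4: since 29 ≡ 5 (mod 8), (2/29) = -1, so (2/29)^4 = +1.
Reached (1/29) = 1. Collecting the sign flips along the way, the symbol is +1.

1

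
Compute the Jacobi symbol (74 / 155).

Pull out 2: since 155 ≡ 3 (mod 8), (2/155) = -1.
Reciprocity: 37 ≡ 1 and 155 ≡ 3 (mod 4), so (37/155) = +(155/37).
Reduce top mod 37: now compute (7/37).
Reciprocity: 7 ≡ 3 and 37 ≡ 1 (mod 4), so (7/37) = +(37/7).
Reduce top mod 7: now compute (2/7).
Pull out 2: since 7 ≡ 7 (mod 8), (2/7) = +1.
Reached (1/7) = 1. Collecting the sign flips along the way, the symbol is -1.

-1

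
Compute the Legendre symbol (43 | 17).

Euler's criterion: (43/17) ≡ 9^8 (mod 17).
9^2 ≡ 13 (mod 17)
9^4 ≡ 16 (mod 17)
9^8 ≡ 1 (mod 17)
9^8 = 9^(8) ≡ 1 (mod 17).
Result is 1, so (43/17) = 1.

1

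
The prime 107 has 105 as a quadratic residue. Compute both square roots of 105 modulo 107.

31, 76

Since 107 ≡ 3 (mod 4), a square root of 105 is 105^((107+1)/4) = 105^27 mod 107.
Repeated squaring: 105^2≡4, 105^4≡16, 105^8≡42, 105^16≡52 (mod 107).
105^27 = 105^(16+8+2+1) ≡ 76 (mod 107).
Check: 76² = 5776 ≡ 105 (mod 107). The two roots are 31 and 76.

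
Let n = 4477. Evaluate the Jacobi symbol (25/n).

Reciprocity: 25 ≡ 1 and 4477 ≡ 1 (mod 4), so (25/4477) = +(4477/25).
Reduce top mod 25: now compute (2/25).
Pull out 2: since 25 ≡ 1 (mod 8), (2/25) = +1.
Reached (1/25) = 1. Collecting the sign flips along the way, the symbol is +1.

1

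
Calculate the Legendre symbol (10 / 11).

Pull out 2: since 11 ≡ 3 (mod 8), (2/11) = -1.
Reciprocity: 5 ≡ 1 and 11 ≡ 3 (mod 4), so (5/11) = +(11/5).
Reduce top mod 5: now compute (1/5).
Reached (1/5) = 1. Collecting the sign flips along the way, the symbol is -1.

-1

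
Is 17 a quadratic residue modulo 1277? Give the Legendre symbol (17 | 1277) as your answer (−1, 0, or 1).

1

Reciprocity: 17 ≡ 1 and 1277 ≡ 1 (mod 4), so (17/1277) = +(1277/17).
Reduce top mod 17: now compute (2/17).
Pull out 2: since 17 ≡ 1 (mod 8), (2/17) = +1.
Reached (1/17) = 1. Collecting the sign flips along the way, the symbol is +1.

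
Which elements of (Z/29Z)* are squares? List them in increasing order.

Square k = 1,…,14 (k and 29−k give the same square):
1²=1, 2²=4, 3²=9, 4²=16, 5²=25, 6²≡7, 7²≡20, 8²≡6, 9²≡23, 10²≡13, 11²≡5, 12²≡28, 13²≡24, 14²≡22 (mod 29).
So the quadratic residues mod 29 are {1, 4, 5, 6, 7, 9, 13, 16, 20, 22, 23, 24, 25, 28}.

1, 4, 5, 6, 7, 9, 13, 16, 20, 22, 23, 24, 25, 28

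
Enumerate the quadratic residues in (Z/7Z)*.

Square k = 1,…,3 (k and 7−k give the same square):
1²=1, 2²=4, 3²≡2 (mod 7).
So the quadratic residues mod 7 are {1, 2, 4}.

1,2,4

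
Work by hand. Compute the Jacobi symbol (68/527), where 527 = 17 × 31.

Pull out 2^2: since 527 ≡ 7 (mod 8), (2/527) = +1, so (2/527)^2 = +1.
Reciprocity: 17 ≡ 1 and 527 ≡ 3 (mod 4), so (17/527) = +(527/17).
Reduce top mod 17: now compute (0/17).
Top reduces to 0: gcd > 1, so the symbol is 0.

0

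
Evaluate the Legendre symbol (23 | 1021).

Euler's criterion: (23/1021) ≡ 23^510 (mod 1021).
23^2 ≡ 529 (mod 1021)
23^4 ≡ 87 (mod 1021)
23^8 ≡ 422 (mod 1021)
23^16 ≡ 430 (mod 1021)
23^32 ≡ 99 (mod 1021)
23^64 ≡ 612 (mod 1021)
23^128 ≡ 858 (mod 1021)
23^256 ≡ 23 (mod 1021)
23^510 = 23^(256+128+64+32+16+8+4+2) ≡ 1 (mod 1021).
Result is 1, so (23/1021) = 1.

1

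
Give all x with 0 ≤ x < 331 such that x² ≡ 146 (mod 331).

133, 198

Since 331 ≡ 3 (mod 4), a square root of 146 is 146^((331+1)/4) = 146^83 mod 331.
Repeated squaring: 146^2≡132, 146^4≡212, 146^8≡259, 146^16≡219, 146^32≡297, 146^64≡163 (mod 331).
146^83 = 146^(64+16+2+1) ≡ 198 (mod 331).
Check: 198² = 39204 ≡ 146 (mod 331). The two roots are 133 and 198.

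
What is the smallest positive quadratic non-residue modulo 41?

3

(2/41) = +1, so 2 is a residue.
(3/41) = −1, so 3 is the smallest positive non-residue mod 41.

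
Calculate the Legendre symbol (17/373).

1

Reciprocity: 17 ≡ 1 and 373 ≡ 1 (mod 4), so (17/373) = +(373/17).
Reduce top mod 17: now compute (16/17).
Pull out 2^4: since 17 ≡ 1 (mod 8), (2/17) = +1, so (2/17)^4 = +1.
Reached (1/17) = 1. Collecting the sign flips along the way, the symbol is +1.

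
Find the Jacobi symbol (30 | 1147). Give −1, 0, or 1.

-1

Pull out 2: since 1147 ≡ 3 (mod 8), (2/1147) = -1.
Reciprocity: 15 ≡ 3 and 1147 ≡ 3 (mod 4), so (15/1147) = −(1147/15).
Reduce top mod 15: now compute (7/15).
Reciprocity: 7 ≡ 3 and 15 ≡ 3 (mod 4), so (7/15) = −(15/7).
Reduce top mod 7: now compute (1/7).
Reached (1/7) = 1. Collecting the sign flips along the way, the symbol is -1.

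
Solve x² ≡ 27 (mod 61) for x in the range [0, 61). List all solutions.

61 ≡ 1 (mod 4), so we find a root by search.
Trying successive values, 24² = 576 ≡ 27 (mod 61). The other root is 61 − 24 = 37.

24, 37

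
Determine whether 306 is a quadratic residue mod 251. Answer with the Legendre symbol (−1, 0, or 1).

-1

First reduce: 306 ≡ 55 (mod 251).
Reciprocity: 55 ≡ 3 and 251 ≡ 3 (mod 4), so (55/251) = −(251/55).
Reduce top mod 55: now compute (31/55).
Reciprocity: 31 ≡ 3 and 55 ≡ 3 (mod 4), so (31/55) = −(55/31).
Reduce top mod 31: now compute (24/31).
Pull out 2^3: since 31 ≡ 7 (mod 8), (2/31) = +1, so (2/31)^3 = +1.
Reciprocity: 3 ≡ 3 and 31 ≡ 3 (mod 4), so (3/31) = −(31/3).
Reduce top mod 3: now compute (1/3).
Reached (1/3) = 1. Collecting the sign flips along the way, the symbol is -1.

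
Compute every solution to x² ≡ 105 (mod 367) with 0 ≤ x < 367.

164, 203

Since 367 ≡ 3 (mod 4), a square root of 105 is 105^((367+1)/4) = 105^92 mod 367.
Repeated squaring: 105^2≡15, 105^4≡225, 105^8≡346, 105^16≡74, 105^32≡338, 105^64≡107 (mod 367).
105^92 = 105^(64+16+8+4) ≡ 164 (mod 367).
Check: 164² = 26896 ≡ 105 (mod 367). The two roots are 164 and 203.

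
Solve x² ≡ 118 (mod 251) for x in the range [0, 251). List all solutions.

Since 251 ≡ 3 (mod 4), a square root of 118 is 118^((251+1)/4) = 118^63 mod 251.
Repeated squaring: 118^2≡119, 118^4≡105, 118^8≡232, 118^16≡110, 118^32≡52 (mod 251).
118^63 = 118^(32+16+8+4+2+1) ≡ 108 (mod 251).
Check: 108² = 11664 ≡ 118 (mod 251). The two roots are 108 and 143.

108, 143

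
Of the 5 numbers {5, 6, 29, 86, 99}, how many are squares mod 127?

1

(5/127) = -1 → non-residue.
(6/127) = -1 → non-residue.
(29/127) = -1 → non-residue.
(86/127) = -1 → non-residue.
(99/127) = +1 → QR.
Total quadratic residues among the 5: 1.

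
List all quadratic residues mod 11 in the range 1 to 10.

1,3,4,5,9

Square k = 1,…,5 (k and 11−k give the same square):
1²=1, 2²=4, 3²=9, 4²≡5, 5²≡3 (mod 11).
So the quadratic residues mod 11 are {1, 3, 4, 5, 9}.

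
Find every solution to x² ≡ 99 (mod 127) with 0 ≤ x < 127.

37, 90

Since 127 ≡ 3 (mod 4), a square root of 99 is 99^((127+1)/4) = 99^32 mod 127.
Repeated squaring: 99^2≡22, 99^4≡103, 99^8≡68, 99^16≡52, 99^32≡37 (mod 127).
99^32 = 99^(32) ≡ 37 (mod 127).
Check: 37² = 1369 ≡ 99 (mod 127). The two roots are 37 and 90.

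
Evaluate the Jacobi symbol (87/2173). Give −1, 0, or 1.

-1

Reciprocity: 87 ≡ 3 and 2173 ≡ 1 (mod 4), so (87/2173) = +(2173/87).
Reduce top mod 87: now compute (85/87).
Reciprocity: 85 ≡ 1 and 87 ≡ 3 (mod 4), so (85/87) = +(87/85).
Reduce top mod 85: now compute (2/85).
Pull out 2: since 85 ≡ 5 (mod 8), (2/85) = -1.
Reached (1/85) = 1. Collecting the sign flips along the way, the symbol is -1.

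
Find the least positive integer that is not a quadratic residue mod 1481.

3

(2/1481) = +1, so 2 is a residue.
(3/1481) = −1, so 3 is the smallest positive non-residue mod 1481.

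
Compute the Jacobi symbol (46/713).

0

Pull out 2: since 713 ≡ 1 (mod 8), (2/713) = +1.
Reciprocity: 23 ≡ 3 and 713 ≡ 1 (mod 4), so (23/713) = +(713/23).
Reduce top mod 23: now compute (0/23).
Top reduces to 0: gcd > 1, so the symbol is 0.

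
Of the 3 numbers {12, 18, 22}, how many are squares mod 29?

1

(12/29) = -1 → non-residue.
(18/29) = -1 → non-residue.
(22/29) = +1 → QR.
Total quadratic residues among the 3: 1.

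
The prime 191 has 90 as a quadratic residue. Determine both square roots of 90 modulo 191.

Since 191 ≡ 3 (mod 4), a square root of 90 is 90^((191+1)/4) = 90^48 mod 191.
Repeated squaring: 90^2≡78, 90^4≡163, 90^8≡20, 90^16≡18, 90^32≡133 (mod 191).
90^48 = 90^(32+16) ≡ 102 (mod 191).
Check: 102² = 10404 ≡ 90 (mod 191). The two roots are 89 and 102.

89, 102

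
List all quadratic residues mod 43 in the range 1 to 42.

1 4 6 9 10 11 13 14 15 16 17 21 23 24 25 31 35 36 38 40 41

Square k = 1,…,21 (k and 43−k give the same square):
1²=1, 2²=4, 3²=9, 4²=16, 5²=25, 6²=36, 7²≡6, 8²≡21, 9²≡38, 10²≡14, 11²≡35, 12²≡15, 13²≡40, 14²≡24, 15²≡10, 16²≡41, 17²≡31, 18²≡23, 19²≡17, 20²≡13, 21²≡11 (mod 43).
So the quadratic residues mod 43 are {1, 4, 6, 9, 10, 11, 13, 14, 15, 16, 17, 21, 23, 24, 25, 31, 35, 36, 38, 40, 41}.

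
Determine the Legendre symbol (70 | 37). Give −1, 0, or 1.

1

First reduce: 70 ≡ 33 (mod 37).
Reciprocity: 33 ≡ 1 and 37 ≡ 1 (mod 4), so (33/37) = +(37/33).
Reduce top mod 33: now compute (4/33).
Pull out 2^2: since 33 ≡ 1 (mod 8), (2/33) = +1, so (2/33)^2 = +1.
Reached (1/33) = 1. Collecting the sign flips along the way, the symbol is +1.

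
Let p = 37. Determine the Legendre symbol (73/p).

1

Euler's criterion: (73/37) ≡ 36^18 (mod 37).
36^2 ≡ 1 (mod 37)
36^4 ≡ 1 (mod 37)
36^8 ≡ 1 (mod 37)
36^16 ≡ 1 (mod 37)
36^18 = 36^(16+2) ≡ 1 (mod 37).
Result is 1, so (73/37) = 1.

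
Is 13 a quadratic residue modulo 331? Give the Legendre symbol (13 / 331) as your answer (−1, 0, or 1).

Reciprocity: 13 ≡ 1 and 331 ≡ 3 (mod 4), so (13/331) = +(331/13).
Reduce top mod 13: now compute (6/13).
Pull out 2: since 13 ≡ 5 (mod 8), (2/13) = -1.
Reciprocity: 3 ≡ 3 and 13 ≡ 1 (mod 4), so (3/13) = +(13/3).
Reduce top mod 3: now compute (1/3).
Reached (1/3) = 1. Collecting the sign flips along the way, the symbol is -1.

-1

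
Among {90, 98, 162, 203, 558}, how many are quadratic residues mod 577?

(90/577) = -1 → non-residue.
(98/577) = +1 → QR.
(162/577) = +1 → QR.
(203/577) = +1 → QR.
(558/577) = +1 → QR.
Total quadratic residues among the 5: 4.

4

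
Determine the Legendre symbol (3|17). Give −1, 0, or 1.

Euler's criterion: (3/17) ≡ 3^8 (mod 17).
3^2 ≡ 9 (mod 17)
3^4 ≡ 13 (mod 17)
3^8 ≡ 16 (mod 17)
3^8 = 3^(8) ≡ 16 (mod 17).
Result is 16 ≡ −1, so (3/17) = −1.

-1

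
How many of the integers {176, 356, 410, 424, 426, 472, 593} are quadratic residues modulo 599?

3

(176/599) = -1 → non-residue.
(356/599) = -1 → non-residue.
(410/599) = +1 → QR.
(424/599) = +1 → QR.
(426/599) = +1 → QR.
(472/599) = -1 → non-residue.
(593/599) = -1 → non-residue.
Total quadratic residues among the 7: 3.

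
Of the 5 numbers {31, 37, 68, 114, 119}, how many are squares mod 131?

1

(31/131) = -1 → non-residue.
(37/131) = -1 → non-residue.
(68/131) = -1 → non-residue.
(114/131) = +1 → QR.
(119/131) = -1 → non-residue.
Total quadratic residues among the 5: 1.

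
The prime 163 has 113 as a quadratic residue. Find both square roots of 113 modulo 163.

Since 163 ≡ 3 (mod 4), a square root of 113 is 113^((163+1)/4) = 113^41 mod 163.
Repeated squaring: 113^2≡55, 113^4≡91, 113^8≡131, 113^16≡46, 113^32≡160 (mod 163).
113^41 = 113^(32+8+1) ≡ 90 (mod 163).
Check: 90² = 8100 ≡ 113 (mod 163). The two roots are 73 and 90.

73, 90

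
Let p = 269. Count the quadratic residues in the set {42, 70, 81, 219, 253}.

3

(42/269) = -1 → non-residue.
(70/269) = +1 → QR.
(81/269) = +1 → QR.
(219/269) = -1 → non-residue.
(253/269) = +1 → QR.
Total quadratic residues among the 5: 3.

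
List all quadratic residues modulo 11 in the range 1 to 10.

Square k = 1,…,5 (k and 11−k give the same square):
1²=1, 2²=4, 3²=9, 4²≡5, 5²≡3 (mod 11).
So the quadratic residues mod 11 are {1, 3, 4, 5, 9}.

1 3 4 5 9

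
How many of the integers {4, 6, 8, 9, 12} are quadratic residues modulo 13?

(4/13) = +1 → QR.
(6/13) = -1 → non-residue.
(8/13) = -1 → non-residue.
(9/13) = +1 → QR.
(12/13) = +1 → QR.
Total quadratic residues among the 5: 3.

3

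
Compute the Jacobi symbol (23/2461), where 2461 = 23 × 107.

0

Reciprocity: 23 ≡ 3 and 2461 ≡ 1 (mod 4), so (23/2461) = +(2461/23).
Reduce top mod 23: now compute (0/23).
Top reduces to 0: gcd > 1, so the symbol is 0.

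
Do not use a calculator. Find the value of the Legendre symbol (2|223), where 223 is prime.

Pull out 2: since 223 ≡ 7 (mod 8), (2/223) = +1.
Reached (1/223) = 1. Collecting the sign flips along the way, the symbol is +1.

1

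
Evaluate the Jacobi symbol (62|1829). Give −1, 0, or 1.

Pull out 2: since 1829 ≡ 5 (mod 8), (2/1829) = -1.
Reciprocity: 31 ≡ 3 and 1829 ≡ 1 (mod 4), so (31/1829) = +(1829/31).
Reduce top mod 31: now compute (0/31).
Top reduces to 0: gcd > 1, so the symbol is 0.

0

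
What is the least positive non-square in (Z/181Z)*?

2

(2/181) = −1, so 2 is the smallest positive non-residue mod 181.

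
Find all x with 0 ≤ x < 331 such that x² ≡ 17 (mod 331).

Since 331 ≡ 3 (mod 4), a square root of 17 is 17^((331+1)/4) = 17^83 mod 331.
Repeated squaring: 17^2≡289, 17^4≡109, 17^8≡296, 17^16≡232, 17^32≡202, 17^64≡91 (mod 331).
17^83 = 17^(64+16+2+1) ≡ 103 (mod 331).
Check: 103² = 10609 ≡ 17 (mod 331). The two roots are 103 and 228.

103, 228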